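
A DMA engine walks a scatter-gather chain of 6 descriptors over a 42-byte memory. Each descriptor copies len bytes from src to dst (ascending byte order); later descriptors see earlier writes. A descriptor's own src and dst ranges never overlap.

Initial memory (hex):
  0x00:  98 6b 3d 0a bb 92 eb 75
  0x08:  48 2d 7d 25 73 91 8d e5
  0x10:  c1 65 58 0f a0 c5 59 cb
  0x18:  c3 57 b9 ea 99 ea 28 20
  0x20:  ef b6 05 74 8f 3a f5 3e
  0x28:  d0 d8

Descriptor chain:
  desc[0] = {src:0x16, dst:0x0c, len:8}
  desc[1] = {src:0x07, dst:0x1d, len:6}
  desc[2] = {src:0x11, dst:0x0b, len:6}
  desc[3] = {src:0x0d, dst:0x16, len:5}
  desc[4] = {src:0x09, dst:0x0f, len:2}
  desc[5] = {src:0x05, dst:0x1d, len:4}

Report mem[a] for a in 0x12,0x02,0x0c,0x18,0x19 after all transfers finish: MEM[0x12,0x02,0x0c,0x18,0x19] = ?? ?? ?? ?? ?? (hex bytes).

  after D0: wrote 8B at 0x0c = 59cbc357b9ea99ea
  after D1: wrote 6B at 0x1d = 75482d7d2559
  after D2: wrote 6B at 0x0b = ea99eaa0c559
  after D3: wrote 5B at 0x16 = eaa0c559ea
  after D4: wrote 2B at 0x0f = 2d7d
  after D5: wrote 4B at 0x1d = 92eb7548
query mem[0x12]=0x99, mem[0x02]=0x3d, mem[0x0c]=0x99, mem[0x18]=0xc5, mem[0x19]=0x59

MEM[0x12,0x02,0x0c,0x18,0x19] = 99 3d 99 c5 59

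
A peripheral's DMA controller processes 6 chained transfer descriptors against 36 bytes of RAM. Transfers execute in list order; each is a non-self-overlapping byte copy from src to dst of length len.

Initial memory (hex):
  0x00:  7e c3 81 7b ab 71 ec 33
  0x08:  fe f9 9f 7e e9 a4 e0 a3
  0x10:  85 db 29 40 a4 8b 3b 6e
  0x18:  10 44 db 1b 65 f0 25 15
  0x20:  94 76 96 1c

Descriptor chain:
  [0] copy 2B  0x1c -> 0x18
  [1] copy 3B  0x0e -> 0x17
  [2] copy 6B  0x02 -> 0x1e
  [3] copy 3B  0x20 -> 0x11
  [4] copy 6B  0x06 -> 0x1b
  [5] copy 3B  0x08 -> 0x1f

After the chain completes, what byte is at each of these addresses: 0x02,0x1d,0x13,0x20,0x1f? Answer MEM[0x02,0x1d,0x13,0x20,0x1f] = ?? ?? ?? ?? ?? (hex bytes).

MEM[0x02,0x1d,0x13,0x20,0x1f] = 81 fe ec f9 fe

[0] 0x1c->0x18 len=2 : 65 f0
[1] 0x0e->0x17 len=3 : e0 a3 85
[2] 0x02->0x1e len=6 : 81 7b ab 71 ec 33
[3] 0x20->0x11 len=3 : ab 71 ec
[4] 0x06->0x1b len=6 : ec 33 fe f9 9f 7e
[5] 0x08->0x1f len=3 : fe f9 9f
query mem[0x02]=0x81, mem[0x1d]=0xfe, mem[0x13]=0xec, mem[0x20]=0xf9, mem[0x1f]=0xfe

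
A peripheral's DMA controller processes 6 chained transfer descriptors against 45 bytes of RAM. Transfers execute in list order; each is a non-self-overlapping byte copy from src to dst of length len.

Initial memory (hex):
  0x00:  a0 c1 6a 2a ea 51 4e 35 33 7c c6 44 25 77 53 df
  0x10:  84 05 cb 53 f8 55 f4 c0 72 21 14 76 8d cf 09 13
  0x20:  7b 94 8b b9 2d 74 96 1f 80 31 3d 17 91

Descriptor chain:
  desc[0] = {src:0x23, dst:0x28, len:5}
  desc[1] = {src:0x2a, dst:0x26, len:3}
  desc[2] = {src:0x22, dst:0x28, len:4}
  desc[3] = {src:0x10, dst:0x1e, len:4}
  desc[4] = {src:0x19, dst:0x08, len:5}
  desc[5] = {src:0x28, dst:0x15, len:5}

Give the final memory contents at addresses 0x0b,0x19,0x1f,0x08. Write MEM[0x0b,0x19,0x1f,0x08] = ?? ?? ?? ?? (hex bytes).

MEM[0x0b,0x19,0x1f,0x08] = 8d 1f 05 21

[0] 0x23->0x28 len=5 : b9 2d 74 96 1f
[1] 0x2a->0x26 len=3 : 74 96 1f
[2] 0x22->0x28 len=4 : 8b b9 2d 74
[3] 0x10->0x1e len=4 : 84 05 cb 53
[4] 0x19->0x08 len=5 : 21 14 76 8d cf
[5] 0x28->0x15 len=5 : 8b b9 2d 74 1f
query mem[0x0b]=0x8d, mem[0x19]=0x1f, mem[0x1f]=0x05, mem[0x08]=0x21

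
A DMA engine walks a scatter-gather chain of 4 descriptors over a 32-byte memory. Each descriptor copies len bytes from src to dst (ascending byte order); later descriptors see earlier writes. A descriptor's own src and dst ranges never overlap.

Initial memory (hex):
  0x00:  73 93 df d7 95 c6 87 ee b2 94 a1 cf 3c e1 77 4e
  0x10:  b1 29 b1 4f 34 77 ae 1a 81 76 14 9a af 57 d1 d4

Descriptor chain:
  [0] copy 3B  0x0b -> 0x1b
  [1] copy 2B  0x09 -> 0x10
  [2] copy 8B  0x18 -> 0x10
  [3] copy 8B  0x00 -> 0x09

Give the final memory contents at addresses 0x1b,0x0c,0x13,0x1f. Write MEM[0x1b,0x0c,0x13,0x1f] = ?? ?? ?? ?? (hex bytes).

MEM[0x1b,0x0c,0x13,0x1f] = cf d7 cf d4

D0: mem[0x1b..0x1d] <- [cf 3c e1]
D1: mem[0x10..0x11] <- [94 a1]
D2: mem[0x10..0x17] <- [81 76 14 cf 3c e1 d1 d4]
D3: mem[0x09..0x10] <- [73 93 df d7 95 c6 87 ee]
query mem[0x1b]=0xcf, mem[0x0c]=0xd7, mem[0x13]=0xcf, mem[0x1f]=0xd4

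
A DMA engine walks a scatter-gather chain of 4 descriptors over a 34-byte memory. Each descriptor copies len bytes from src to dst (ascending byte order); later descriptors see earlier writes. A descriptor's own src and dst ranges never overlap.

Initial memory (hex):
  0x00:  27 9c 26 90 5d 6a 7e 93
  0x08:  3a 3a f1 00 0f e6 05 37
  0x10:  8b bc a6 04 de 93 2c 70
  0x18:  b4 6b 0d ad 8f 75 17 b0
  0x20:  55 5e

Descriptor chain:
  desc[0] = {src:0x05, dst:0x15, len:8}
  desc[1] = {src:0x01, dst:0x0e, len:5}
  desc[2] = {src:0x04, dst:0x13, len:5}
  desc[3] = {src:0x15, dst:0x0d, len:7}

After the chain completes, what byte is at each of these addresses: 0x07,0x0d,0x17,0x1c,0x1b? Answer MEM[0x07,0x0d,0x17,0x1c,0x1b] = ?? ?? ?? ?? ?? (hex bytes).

  after D0: wrote 8B at 0x15 = 6a7e933a3af1000f
  after D1: wrote 5B at 0x0e = 9c26905d6a
  after D2: wrote 5B at 0x13 = 5d6a7e933a
  after D3: wrote 7B at 0x0d = 7e933a3a3af100
query mem[0x07]=0x93, mem[0x0d]=0x7e, mem[0x17]=0x3a, mem[0x1c]=0x0f, mem[0x1b]=0x00

MEM[0x07,0x0d,0x17,0x1c,0x1b] = 93 7e 3a 0f 00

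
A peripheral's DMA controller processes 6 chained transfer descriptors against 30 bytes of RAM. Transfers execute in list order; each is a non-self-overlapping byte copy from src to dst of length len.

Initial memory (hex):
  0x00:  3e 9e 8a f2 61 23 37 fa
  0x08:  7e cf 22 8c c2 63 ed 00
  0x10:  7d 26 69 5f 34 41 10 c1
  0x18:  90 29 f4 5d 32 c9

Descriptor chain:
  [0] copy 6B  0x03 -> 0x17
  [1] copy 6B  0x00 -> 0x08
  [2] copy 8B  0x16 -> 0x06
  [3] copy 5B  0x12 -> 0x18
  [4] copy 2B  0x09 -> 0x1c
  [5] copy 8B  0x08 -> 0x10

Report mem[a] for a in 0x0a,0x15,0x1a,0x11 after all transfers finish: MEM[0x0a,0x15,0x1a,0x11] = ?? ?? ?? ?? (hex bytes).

D0: mem[0x17..0x1c] <- [f2 61 23 37 fa 7e]
D1: mem[0x08..0x0d] <- [3e 9e 8a f2 61 23]
D2: mem[0x06..0x0d] <- [10 f2 61 23 37 fa 7e c9]
D3: mem[0x18..0x1c] <- [69 5f 34 41 10]
D4: mem[0x1c..0x1d] <- [23 37]
D5: mem[0x10..0x17] <- [61 23 37 fa 7e c9 ed 00]
query mem[0x0a]=0x37, mem[0x15]=0xc9, mem[0x1a]=0x34, mem[0x11]=0x23

MEM[0x0a,0x15,0x1a,0x11] = 37 c9 34 23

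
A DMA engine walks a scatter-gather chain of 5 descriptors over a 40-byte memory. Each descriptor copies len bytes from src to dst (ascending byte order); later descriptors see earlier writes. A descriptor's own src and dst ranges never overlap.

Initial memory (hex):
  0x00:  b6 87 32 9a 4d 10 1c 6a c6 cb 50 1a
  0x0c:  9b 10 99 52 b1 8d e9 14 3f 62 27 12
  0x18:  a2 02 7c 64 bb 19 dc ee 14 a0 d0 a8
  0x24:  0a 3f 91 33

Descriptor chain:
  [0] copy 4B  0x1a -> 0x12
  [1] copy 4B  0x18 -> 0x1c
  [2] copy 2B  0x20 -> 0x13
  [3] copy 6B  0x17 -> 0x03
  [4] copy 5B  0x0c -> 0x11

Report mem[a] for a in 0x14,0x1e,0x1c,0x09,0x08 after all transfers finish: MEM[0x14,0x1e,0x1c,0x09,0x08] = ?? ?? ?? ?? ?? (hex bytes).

MEM[0x14,0x1e,0x1c,0x09,0x08] = 52 7c a2 cb a2

[0] 0x1a->0x12 len=4 : 7c 64 bb 19
[1] 0x18->0x1c len=4 : a2 02 7c 64
[2] 0x20->0x13 len=2 : 14 a0
[3] 0x17->0x03 len=6 : 12 a2 02 7c 64 a2
[4] 0x0c->0x11 len=5 : 9b 10 99 52 b1
query mem[0x14]=0x52, mem[0x1e]=0x7c, mem[0x1c]=0xa2, mem[0x09]=0xcb, mem[0x08]=0xa2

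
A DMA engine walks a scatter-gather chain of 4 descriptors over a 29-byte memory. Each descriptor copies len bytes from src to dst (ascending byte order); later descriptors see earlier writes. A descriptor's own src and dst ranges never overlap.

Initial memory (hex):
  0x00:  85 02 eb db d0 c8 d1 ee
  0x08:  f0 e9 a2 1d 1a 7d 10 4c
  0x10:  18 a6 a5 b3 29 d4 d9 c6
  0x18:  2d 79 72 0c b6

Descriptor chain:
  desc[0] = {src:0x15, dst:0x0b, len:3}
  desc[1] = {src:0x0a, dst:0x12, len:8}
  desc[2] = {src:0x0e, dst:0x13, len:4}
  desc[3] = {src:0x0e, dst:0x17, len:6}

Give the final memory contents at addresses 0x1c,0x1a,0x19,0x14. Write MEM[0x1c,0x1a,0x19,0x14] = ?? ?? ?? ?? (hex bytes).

[0] 0x15->0x0b len=3 : d4 d9 c6
[1] 0x0a->0x12 len=8 : a2 d4 d9 c6 10 4c 18 a6
[2] 0x0e->0x13 len=4 : 10 4c 18 a6
[3] 0x0e->0x17 len=6 : 10 4c 18 a6 a2 10
query mem[0x1c]=0x10, mem[0x1a]=0xa6, mem[0x19]=0x18, mem[0x14]=0x4c

MEM[0x1c,0x1a,0x19,0x14] = 10 a6 18 4c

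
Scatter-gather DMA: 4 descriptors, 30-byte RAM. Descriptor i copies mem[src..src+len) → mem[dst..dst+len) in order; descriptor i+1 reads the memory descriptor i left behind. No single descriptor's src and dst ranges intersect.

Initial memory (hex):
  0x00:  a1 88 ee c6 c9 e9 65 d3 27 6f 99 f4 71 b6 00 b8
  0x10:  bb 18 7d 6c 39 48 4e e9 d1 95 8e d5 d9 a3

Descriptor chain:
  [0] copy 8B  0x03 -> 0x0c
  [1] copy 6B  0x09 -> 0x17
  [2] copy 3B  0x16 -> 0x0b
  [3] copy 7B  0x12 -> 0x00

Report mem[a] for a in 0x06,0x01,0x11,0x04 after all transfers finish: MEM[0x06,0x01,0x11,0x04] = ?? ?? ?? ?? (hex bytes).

[0] 0x03->0x0c len=8 : c6 c9 e9 65 d3 27 6f 99
[1] 0x09->0x17 len=6 : 6f 99 f4 c6 c9 e9
[2] 0x16->0x0b len=3 : 4e 6f 99
[3] 0x12->0x00 len=7 : 6f 99 39 48 4e 6f 99
query mem[0x06]=0x99, mem[0x01]=0x99, mem[0x11]=0x27, mem[0x04]=0x4e

MEM[0x06,0x01,0x11,0x04] = 99 99 27 4e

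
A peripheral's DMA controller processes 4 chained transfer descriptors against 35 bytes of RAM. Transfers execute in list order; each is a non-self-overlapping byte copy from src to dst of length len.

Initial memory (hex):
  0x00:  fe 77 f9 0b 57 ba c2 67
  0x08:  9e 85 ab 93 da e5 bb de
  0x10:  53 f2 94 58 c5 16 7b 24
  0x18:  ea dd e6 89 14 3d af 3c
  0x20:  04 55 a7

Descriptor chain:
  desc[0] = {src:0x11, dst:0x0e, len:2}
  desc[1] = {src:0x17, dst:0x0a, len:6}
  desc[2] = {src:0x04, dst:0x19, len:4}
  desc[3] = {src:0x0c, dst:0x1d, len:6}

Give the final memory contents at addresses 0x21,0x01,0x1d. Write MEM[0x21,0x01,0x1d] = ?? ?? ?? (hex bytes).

[0] 0x11->0x0e len=2 : f2 94
[1] 0x17->0x0a len=6 : 24 ea dd e6 89 14
[2] 0x04->0x19 len=4 : 57 ba c2 67
[3] 0x0c->0x1d len=6 : dd e6 89 14 53 f2
query mem[0x21]=0x53, mem[0x01]=0x77, mem[0x1d]=0xdd

MEM[0x21,0x01,0x1d] = 53 77 dd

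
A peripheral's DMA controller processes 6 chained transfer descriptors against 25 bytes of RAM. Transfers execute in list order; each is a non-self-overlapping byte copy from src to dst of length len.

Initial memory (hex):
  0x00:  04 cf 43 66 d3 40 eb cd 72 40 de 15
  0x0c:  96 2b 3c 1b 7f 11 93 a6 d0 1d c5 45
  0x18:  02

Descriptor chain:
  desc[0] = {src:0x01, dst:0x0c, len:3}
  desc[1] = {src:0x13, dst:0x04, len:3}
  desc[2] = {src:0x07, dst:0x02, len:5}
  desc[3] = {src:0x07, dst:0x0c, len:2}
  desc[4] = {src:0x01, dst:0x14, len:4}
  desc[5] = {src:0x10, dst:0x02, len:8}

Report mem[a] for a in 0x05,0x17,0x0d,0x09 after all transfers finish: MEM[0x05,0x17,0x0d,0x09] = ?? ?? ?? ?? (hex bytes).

  after D0: wrote 3B at 0x0c = cf4366
  after D1: wrote 3B at 0x04 = a6d01d
  after D2: wrote 5B at 0x02 = cd7240de15
  after D3: wrote 2B at 0x0c = cd72
  after D4: wrote 4B at 0x14 = cfcd7240
  after D5: wrote 8B at 0x02 = 7f1193a6cfcd7240
query mem[0x05]=0xa6, mem[0x17]=0x40, mem[0x0d]=0x72, mem[0x09]=0x40

MEM[0x05,0x17,0x0d,0x09] = a6 40 72 40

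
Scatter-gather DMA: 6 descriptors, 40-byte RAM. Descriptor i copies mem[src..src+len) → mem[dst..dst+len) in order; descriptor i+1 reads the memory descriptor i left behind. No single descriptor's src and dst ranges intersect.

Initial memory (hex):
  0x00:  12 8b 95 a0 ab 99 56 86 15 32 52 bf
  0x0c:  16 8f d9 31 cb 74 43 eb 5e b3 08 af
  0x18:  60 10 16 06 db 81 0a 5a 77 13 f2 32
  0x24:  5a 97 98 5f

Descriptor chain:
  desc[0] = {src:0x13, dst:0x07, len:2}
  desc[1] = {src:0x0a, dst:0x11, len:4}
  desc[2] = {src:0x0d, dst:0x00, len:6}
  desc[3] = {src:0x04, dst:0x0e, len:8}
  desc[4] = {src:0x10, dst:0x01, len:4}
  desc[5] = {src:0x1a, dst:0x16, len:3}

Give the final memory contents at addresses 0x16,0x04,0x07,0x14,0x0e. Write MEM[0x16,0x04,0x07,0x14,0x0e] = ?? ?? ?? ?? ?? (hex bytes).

MEM[0x16,0x04,0x07,0x14,0x0e] = 16 32 eb 52 52

[0] 0x13->0x07 len=2 : eb 5e
[1] 0x0a->0x11 len=4 : 52 bf 16 8f
[2] 0x0d->0x00 len=6 : 8f d9 31 cb 52 bf
[3] 0x04->0x0e len=8 : 52 bf 56 eb 5e 32 52 bf
[4] 0x10->0x01 len=4 : 56 eb 5e 32
[5] 0x1a->0x16 len=3 : 16 06 db
query mem[0x16]=0x16, mem[0x04]=0x32, mem[0x07]=0xeb, mem[0x14]=0x52, mem[0x0e]=0x52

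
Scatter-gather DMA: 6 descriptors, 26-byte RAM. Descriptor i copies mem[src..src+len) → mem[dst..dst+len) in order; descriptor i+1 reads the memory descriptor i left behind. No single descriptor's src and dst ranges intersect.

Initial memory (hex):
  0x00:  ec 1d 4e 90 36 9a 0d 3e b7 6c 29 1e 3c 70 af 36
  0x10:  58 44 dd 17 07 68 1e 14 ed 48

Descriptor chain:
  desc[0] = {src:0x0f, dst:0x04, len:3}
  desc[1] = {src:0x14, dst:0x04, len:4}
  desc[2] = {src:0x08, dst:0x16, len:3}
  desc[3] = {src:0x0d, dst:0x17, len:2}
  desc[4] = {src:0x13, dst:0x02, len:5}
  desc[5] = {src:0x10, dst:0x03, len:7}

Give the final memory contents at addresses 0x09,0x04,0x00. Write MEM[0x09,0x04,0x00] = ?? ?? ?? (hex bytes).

  after D0: wrote 3B at 0x04 = 365844
  after D1: wrote 4B at 0x04 = 07681e14
  after D2: wrote 3B at 0x16 = b76c29
  after D3: wrote 2B at 0x17 = 70af
  after D4: wrote 5B at 0x02 = 170768b770
  after D5: wrote 7B at 0x03 = 5844dd170768b7
query mem[0x09]=0xb7, mem[0x04]=0x44, mem[0x00]=0xec

MEM[0x09,0x04,0x00] = b7 44 ec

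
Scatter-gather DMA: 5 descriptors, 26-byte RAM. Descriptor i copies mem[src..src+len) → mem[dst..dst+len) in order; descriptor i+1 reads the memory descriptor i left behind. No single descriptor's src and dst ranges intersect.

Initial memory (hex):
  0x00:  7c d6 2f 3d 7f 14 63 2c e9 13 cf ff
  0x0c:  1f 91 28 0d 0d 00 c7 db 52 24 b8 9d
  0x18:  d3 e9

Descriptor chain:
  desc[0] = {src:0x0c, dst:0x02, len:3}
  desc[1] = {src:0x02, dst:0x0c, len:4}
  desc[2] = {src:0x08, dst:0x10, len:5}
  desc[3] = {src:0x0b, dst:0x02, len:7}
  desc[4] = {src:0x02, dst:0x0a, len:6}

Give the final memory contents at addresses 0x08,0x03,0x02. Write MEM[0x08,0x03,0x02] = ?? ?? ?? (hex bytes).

MEM[0x08,0x03,0x02] = 13 1f ff

[0] 0x0c->0x02 len=3 : 1f 91 28
[1] 0x02->0x0c len=4 : 1f 91 28 14
[2] 0x08->0x10 len=5 : e9 13 cf ff 1f
[3] 0x0b->0x02 len=7 : ff 1f 91 28 14 e9 13
[4] 0x02->0x0a len=6 : ff 1f 91 28 14 e9
query mem[0x08]=0x13, mem[0x03]=0x1f, mem[0x02]=0xff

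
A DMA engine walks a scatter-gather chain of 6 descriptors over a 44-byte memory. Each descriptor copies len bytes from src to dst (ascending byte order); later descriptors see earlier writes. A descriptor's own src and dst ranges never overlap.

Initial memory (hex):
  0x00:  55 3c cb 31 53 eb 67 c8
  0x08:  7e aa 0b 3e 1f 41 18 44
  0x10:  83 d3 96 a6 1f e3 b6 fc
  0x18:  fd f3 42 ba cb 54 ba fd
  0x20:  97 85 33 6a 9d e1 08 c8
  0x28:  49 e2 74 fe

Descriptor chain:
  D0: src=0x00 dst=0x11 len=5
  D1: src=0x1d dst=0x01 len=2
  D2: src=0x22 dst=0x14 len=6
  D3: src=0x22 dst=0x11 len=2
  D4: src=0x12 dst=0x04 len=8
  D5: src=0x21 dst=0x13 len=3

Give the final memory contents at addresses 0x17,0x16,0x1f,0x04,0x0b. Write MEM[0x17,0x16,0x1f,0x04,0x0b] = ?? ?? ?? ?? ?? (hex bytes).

MEM[0x17,0x16,0x1f,0x04,0x0b] = e1 9d fd 6a c8

#0 dst[0x11+5] := {0x55,0x3c,0xcb,0x31,0x53}
#1 dst[0x01+2] := {0x54,0xba}
#2 dst[0x14+6] := {0x33,0x6a,0x9d,0xe1,0x08,0xc8}
#3 dst[0x11+2] := {0x33,0x6a}
#4 dst[0x04+8] := {0x6a,0xcb,0x33,0x6a,0x9d,0xe1,0x08,0xc8}
#5 dst[0x13+3] := {0x85,0x33,0x6a}
query mem[0x17]=0xe1, mem[0x16]=0x9d, mem[0x1f]=0xfd, mem[0x04]=0x6a, mem[0x0b]=0xc8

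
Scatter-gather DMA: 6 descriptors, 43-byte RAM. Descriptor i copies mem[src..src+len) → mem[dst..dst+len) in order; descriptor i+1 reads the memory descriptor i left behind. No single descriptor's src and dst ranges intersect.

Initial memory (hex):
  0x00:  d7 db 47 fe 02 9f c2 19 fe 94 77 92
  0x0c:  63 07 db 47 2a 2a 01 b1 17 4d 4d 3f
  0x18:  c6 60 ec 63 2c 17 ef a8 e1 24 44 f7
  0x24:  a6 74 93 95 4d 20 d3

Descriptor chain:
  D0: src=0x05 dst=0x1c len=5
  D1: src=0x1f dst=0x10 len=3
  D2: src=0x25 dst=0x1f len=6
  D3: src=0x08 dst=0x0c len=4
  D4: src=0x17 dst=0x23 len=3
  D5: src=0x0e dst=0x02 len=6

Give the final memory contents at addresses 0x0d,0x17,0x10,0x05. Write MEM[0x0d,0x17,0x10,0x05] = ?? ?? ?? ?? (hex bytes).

[0] 0x05->0x1c len=5 : 9f c2 19 fe 94
[1] 0x1f->0x10 len=3 : fe 94 24
[2] 0x25->0x1f len=6 : 74 93 95 4d 20 d3
[3] 0x08->0x0c len=4 : fe 94 77 92
[4] 0x17->0x23 len=3 : 3f c6 60
[5] 0x0e->0x02 len=6 : 77 92 fe 94 24 b1
query mem[0x0d]=0x94, mem[0x17]=0x3f, mem[0x10]=0xfe, mem[0x05]=0x94

MEM[0x0d,0x17,0x10,0x05] = 94 3f fe 94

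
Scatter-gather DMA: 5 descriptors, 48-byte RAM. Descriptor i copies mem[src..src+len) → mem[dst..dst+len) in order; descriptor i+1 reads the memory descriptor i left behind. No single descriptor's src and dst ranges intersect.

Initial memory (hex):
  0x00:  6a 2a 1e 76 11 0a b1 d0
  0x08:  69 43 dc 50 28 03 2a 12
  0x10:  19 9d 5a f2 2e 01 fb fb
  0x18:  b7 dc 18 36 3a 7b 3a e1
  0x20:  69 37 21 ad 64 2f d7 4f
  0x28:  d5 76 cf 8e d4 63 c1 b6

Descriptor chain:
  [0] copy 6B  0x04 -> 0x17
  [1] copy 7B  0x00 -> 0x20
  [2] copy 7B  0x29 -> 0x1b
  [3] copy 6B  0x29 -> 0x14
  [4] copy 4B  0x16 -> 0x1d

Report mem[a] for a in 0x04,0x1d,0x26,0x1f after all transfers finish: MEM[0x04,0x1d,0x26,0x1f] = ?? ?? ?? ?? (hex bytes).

#0 dst[0x17+6] := {0x11,0x0a,0xb1,0xd0,0x69,0x43}
#1 dst[0x20+7] := {0x6a,0x2a,0x1e,0x76,0x11,0x0a,0xb1}
#2 dst[0x1b+7] := {0x76,0xcf,0x8e,0xd4,0x63,0xc1,0xb6}
#3 dst[0x14+6] := {0x76,0xcf,0x8e,0xd4,0x63,0xc1}
#4 dst[0x1d+4] := {0x8e,0xd4,0x63,0xc1}
query mem[0x04]=0x11, mem[0x1d]=0x8e, mem[0x26]=0xb1, mem[0x1f]=0x63

MEM[0x04,0x1d,0x26,0x1f] = 11 8e b1 63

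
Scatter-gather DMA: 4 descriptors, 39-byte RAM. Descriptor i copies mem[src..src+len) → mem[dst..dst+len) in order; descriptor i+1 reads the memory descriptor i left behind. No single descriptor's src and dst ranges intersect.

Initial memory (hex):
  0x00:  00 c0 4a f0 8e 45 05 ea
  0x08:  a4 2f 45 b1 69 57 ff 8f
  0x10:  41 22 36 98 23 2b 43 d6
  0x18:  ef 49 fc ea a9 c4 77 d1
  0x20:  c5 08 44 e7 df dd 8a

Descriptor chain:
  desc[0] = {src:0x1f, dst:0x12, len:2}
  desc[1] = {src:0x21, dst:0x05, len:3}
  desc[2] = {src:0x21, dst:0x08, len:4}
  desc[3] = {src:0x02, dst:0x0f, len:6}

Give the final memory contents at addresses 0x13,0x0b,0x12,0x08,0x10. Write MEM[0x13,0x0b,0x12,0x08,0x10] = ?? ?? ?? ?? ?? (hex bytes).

MEM[0x13,0x0b,0x12,0x08,0x10] = 44 df 08 08 f0

#0 dst[0x12+2] := {0xd1,0xc5}
#1 dst[0x05+3] := {0x08,0x44,0xe7}
#2 dst[0x08+4] := {0x08,0x44,0xe7,0xdf}
#3 dst[0x0f+6] := {0x4a,0xf0,0x8e,0x08,0x44,0xe7}
query mem[0x13]=0x44, mem[0x0b]=0xdf, mem[0x12]=0x08, mem[0x08]=0x08, mem[0x10]=0xf0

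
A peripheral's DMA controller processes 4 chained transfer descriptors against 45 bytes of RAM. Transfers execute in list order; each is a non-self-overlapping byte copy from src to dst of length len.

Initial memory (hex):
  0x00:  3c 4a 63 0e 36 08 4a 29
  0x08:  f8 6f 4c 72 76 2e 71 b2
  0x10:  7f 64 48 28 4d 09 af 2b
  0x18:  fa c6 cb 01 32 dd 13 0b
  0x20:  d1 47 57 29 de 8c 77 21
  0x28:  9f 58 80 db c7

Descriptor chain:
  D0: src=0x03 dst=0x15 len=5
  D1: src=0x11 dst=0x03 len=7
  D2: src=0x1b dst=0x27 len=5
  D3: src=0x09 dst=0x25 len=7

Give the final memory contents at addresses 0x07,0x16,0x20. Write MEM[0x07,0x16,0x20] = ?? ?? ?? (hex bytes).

MEM[0x07,0x16,0x20] = 0e 36 d1

  after D0: wrote 5B at 0x15 = 0e36084a29
  after D1: wrote 7B at 0x03 = 6448284d0e3608
  after D2: wrote 5B at 0x27 = 0132dd130b
  after D3: wrote 7B at 0x25 = 084c72762e71b2
query mem[0x07]=0x0e, mem[0x16]=0x36, mem[0x20]=0xd1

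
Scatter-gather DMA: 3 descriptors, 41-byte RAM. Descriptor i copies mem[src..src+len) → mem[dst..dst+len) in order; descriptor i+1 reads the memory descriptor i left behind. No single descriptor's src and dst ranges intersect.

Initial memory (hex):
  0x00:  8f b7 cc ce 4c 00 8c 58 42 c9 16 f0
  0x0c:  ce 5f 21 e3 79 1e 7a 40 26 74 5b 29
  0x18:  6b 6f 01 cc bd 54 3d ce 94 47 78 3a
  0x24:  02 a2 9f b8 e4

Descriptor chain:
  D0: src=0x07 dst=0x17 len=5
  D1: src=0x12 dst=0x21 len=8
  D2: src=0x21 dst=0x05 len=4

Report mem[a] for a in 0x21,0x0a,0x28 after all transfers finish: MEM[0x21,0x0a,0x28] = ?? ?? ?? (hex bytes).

MEM[0x21,0x0a,0x28] = 7a 16 c9

D0: mem[0x17..0x1b] <- [58 42 c9 16 f0]
D1: mem[0x21..0x28] <- [7a 40 26 74 5b 58 42 c9]
D2: mem[0x05..0x08] <- [7a 40 26 74]
query mem[0x21]=0x7a, mem[0x0a]=0x16, mem[0x28]=0xc9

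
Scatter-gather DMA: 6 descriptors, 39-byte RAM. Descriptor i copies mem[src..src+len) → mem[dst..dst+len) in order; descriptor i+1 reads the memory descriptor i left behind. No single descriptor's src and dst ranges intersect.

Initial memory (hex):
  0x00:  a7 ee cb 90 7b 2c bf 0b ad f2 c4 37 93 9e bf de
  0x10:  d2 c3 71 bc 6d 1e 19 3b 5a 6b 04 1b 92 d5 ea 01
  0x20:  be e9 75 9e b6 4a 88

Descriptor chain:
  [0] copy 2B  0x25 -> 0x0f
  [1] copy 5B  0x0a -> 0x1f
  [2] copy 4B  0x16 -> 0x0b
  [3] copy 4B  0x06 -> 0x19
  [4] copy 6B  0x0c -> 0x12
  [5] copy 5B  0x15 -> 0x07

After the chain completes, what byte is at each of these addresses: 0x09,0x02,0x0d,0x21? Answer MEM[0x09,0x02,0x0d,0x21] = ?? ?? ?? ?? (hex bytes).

#0 dst[0x0f+2] := {0x4a,0x88}
#1 dst[0x1f+5] := {0xc4,0x37,0x93,0x9e,0xbf}
#2 dst[0x0b+4] := {0x19,0x3b,0x5a,0x6b}
#3 dst[0x19+4] := {0xbf,0x0b,0xad,0xf2}
#4 dst[0x12+6] := {0x3b,0x5a,0x6b,0x4a,0x88,0xc3}
#5 dst[0x07+5] := {0x4a,0x88,0xc3,0x5a,0xbf}
query mem[0x09]=0xc3, mem[0x02]=0xcb, mem[0x0d]=0x5a, mem[0x21]=0x93

MEM[0x09,0x02,0x0d,0x21] = c3 cb 5a 93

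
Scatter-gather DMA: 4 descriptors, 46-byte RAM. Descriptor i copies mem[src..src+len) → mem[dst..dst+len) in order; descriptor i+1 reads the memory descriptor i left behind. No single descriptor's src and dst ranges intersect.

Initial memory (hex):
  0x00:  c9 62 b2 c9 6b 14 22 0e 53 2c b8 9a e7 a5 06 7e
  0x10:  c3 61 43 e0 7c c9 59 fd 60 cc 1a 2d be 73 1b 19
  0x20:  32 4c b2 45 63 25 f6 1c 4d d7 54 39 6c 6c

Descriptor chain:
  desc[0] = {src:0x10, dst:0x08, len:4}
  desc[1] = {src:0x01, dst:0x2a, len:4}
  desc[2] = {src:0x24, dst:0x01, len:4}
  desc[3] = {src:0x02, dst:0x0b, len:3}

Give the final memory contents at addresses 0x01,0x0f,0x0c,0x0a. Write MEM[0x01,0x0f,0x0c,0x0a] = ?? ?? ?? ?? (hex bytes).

[0] 0x10->0x08 len=4 : c3 61 43 e0
[1] 0x01->0x2a len=4 : 62 b2 c9 6b
[2] 0x24->0x01 len=4 : 63 25 f6 1c
[3] 0x02->0x0b len=3 : 25 f6 1c
query mem[0x01]=0x63, mem[0x0f]=0x7e, mem[0x0c]=0xf6, mem[0x0a]=0x43

MEM[0x01,0x0f,0x0c,0x0a] = 63 7e f6 43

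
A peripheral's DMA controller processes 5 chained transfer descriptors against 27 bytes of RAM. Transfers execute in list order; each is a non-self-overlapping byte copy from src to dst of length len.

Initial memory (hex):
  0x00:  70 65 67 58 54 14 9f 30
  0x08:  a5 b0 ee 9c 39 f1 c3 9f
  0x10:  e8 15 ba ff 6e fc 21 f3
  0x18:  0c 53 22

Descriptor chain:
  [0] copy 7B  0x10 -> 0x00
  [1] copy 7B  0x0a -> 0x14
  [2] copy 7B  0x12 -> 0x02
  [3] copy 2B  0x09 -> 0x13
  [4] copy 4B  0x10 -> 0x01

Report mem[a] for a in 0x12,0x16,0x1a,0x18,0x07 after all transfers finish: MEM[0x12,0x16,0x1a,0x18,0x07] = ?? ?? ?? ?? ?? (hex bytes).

#0 dst[0x00+7] := {0xe8,0x15,0xba,0xff,0x6e,0xfc,0x21}
#1 dst[0x14+7] := {0xee,0x9c,0x39,0xf1,0xc3,0x9f,0xe8}
#2 dst[0x02+7] := {0xba,0xff,0xee,0x9c,0x39,0xf1,0xc3}
#3 dst[0x13+2] := {0xb0,0xee}
#4 dst[0x01+4] := {0xe8,0x15,0xba,0xb0}
query mem[0x12]=0xba, mem[0x16]=0x39, mem[0x1a]=0xe8, mem[0x18]=0xc3, mem[0x07]=0xf1

MEM[0x12,0x16,0x1a,0x18,0x07] = ba 39 e8 c3 f1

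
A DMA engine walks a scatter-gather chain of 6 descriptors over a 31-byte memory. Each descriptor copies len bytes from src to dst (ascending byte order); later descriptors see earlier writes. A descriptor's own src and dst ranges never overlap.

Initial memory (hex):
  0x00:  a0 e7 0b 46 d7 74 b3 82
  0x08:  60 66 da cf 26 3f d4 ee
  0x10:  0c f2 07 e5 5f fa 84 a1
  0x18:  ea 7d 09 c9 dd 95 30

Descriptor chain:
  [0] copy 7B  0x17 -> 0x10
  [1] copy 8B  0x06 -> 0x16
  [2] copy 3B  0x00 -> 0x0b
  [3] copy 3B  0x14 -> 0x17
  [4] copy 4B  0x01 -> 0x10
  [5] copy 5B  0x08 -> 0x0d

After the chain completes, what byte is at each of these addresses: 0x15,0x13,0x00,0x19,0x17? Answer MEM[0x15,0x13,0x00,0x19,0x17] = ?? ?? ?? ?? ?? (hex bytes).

  after D0: wrote 7B at 0x10 = a1ea7d09c9dd95
  after D1: wrote 8B at 0x16 = b3826066dacf263f
  after D2: wrote 3B at 0x0b = a0e70b
  after D3: wrote 3B at 0x17 = c9ddb3
  after D4: wrote 4B at 0x10 = e70b46d7
  after D5: wrote 5B at 0x0d = 6066daa0e7
query mem[0x15]=0xdd, mem[0x13]=0xd7, mem[0x00]=0xa0, mem[0x19]=0xb3, mem[0x17]=0xc9

MEM[0x15,0x13,0x00,0x19,0x17] = dd d7 a0 b3 c9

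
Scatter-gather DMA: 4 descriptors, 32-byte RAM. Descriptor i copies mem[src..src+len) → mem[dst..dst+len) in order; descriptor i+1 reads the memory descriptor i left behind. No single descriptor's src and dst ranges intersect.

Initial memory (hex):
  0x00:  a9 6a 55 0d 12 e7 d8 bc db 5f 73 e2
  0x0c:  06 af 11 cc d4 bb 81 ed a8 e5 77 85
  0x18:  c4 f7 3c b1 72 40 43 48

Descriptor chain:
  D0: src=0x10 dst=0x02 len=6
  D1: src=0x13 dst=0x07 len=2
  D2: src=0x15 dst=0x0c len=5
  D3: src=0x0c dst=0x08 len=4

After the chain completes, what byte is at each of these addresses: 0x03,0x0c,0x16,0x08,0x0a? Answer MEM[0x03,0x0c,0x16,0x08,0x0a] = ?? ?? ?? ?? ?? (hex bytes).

MEM[0x03,0x0c,0x16,0x08,0x0a] = bb e5 77 e5 85

#0 dst[0x02+6] := {0xd4,0xbb,0x81,0xed,0xa8,0xe5}
#1 dst[0x07+2] := {0xed,0xa8}
#2 dst[0x0c+5] := {0xe5,0x77,0x85,0xc4,0xf7}
#3 dst[0x08+4] := {0xe5,0x77,0x85,0xc4}
query mem[0x03]=0xbb, mem[0x0c]=0xe5, mem[0x16]=0x77, mem[0x08]=0xe5, mem[0x0a]=0x85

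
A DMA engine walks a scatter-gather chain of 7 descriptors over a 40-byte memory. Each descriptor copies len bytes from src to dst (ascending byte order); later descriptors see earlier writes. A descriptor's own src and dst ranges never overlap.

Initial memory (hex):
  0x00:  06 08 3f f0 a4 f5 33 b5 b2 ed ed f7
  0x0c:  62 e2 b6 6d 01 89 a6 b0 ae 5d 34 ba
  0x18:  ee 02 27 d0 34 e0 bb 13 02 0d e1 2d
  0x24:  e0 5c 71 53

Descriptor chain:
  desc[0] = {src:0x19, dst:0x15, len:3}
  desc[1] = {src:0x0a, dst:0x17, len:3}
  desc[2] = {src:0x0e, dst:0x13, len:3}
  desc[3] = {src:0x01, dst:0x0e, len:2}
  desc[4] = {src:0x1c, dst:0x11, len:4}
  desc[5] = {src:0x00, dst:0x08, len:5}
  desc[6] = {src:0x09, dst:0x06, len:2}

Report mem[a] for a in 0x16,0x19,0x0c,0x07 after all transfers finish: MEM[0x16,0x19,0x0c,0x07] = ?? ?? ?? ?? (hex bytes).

D0: mem[0x15..0x17] <- [02 27 d0]
D1: mem[0x17..0x19] <- [ed f7 62]
D2: mem[0x13..0x15] <- [b6 6d 01]
D3: mem[0x0e..0x0f] <- [08 3f]
D4: mem[0x11..0x14] <- [34 e0 bb 13]
D5: mem[0x08..0x0c] <- [06 08 3f f0 a4]
D6: mem[0x06..0x07] <- [08 3f]
query mem[0x16]=0x27, mem[0x19]=0x62, mem[0x0c]=0xa4, mem[0x07]=0x3f

MEM[0x16,0x19,0x0c,0x07] = 27 62 a4 3f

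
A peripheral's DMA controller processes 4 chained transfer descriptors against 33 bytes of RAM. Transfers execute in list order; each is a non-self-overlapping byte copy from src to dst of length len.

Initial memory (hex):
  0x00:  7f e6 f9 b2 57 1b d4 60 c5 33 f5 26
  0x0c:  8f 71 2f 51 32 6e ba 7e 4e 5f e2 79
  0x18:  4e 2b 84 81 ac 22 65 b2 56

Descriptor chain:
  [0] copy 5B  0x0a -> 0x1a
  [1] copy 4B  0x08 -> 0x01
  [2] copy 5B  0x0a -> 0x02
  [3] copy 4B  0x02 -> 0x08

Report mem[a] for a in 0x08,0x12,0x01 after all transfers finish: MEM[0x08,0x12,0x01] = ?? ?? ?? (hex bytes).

  after D0: wrote 5B at 0x1a = f5268f712f
  after D1: wrote 4B at 0x01 = c533f526
  after D2: wrote 5B at 0x02 = f5268f712f
  after D3: wrote 4B at 0x08 = f5268f71
query mem[0x08]=0xf5, mem[0x12]=0xba, mem[0x01]=0xc5

MEM[0x08,0x12,0x01] = f5 ba c5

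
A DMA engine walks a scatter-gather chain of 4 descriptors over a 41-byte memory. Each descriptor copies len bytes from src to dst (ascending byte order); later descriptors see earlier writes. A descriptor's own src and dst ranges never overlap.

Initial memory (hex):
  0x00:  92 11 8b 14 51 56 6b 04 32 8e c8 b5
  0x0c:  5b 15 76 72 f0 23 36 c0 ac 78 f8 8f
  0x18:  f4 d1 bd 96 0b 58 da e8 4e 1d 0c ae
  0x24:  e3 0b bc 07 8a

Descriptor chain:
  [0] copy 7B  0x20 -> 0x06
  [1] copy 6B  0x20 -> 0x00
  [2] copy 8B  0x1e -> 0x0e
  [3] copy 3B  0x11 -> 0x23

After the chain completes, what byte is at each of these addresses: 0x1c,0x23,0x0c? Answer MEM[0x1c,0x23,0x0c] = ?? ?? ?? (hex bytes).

MEM[0x1c,0x23,0x0c] = 0b 1d bc

D0: mem[0x06..0x0c] <- [4e 1d 0c ae e3 0b bc]
D1: mem[0x00..0x05] <- [4e 1d 0c ae e3 0b]
D2: mem[0x0e..0x15] <- [da e8 4e 1d 0c ae e3 0b]
D3: mem[0x23..0x25] <- [1d 0c ae]
query mem[0x1c]=0x0b, mem[0x23]=0x1d, mem[0x0c]=0xbc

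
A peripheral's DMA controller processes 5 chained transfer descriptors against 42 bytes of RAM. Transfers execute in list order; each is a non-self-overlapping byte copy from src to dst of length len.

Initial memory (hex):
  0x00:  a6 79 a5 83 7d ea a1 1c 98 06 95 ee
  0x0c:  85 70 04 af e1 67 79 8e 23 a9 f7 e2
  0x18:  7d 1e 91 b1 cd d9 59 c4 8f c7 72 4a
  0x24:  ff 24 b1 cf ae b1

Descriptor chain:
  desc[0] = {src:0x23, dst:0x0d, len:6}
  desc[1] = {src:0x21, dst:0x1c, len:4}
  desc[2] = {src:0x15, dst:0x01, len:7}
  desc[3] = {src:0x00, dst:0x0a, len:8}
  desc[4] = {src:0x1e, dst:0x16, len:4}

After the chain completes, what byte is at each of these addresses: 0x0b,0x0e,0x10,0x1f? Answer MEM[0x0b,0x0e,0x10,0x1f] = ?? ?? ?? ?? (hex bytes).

MEM[0x0b,0x0e,0x10,0x1f] = a9 7d 91 ff

  after D0: wrote 6B at 0x0d = 4aff24b1cfae
  after D1: wrote 4B at 0x1c = c7724aff
  after D2: wrote 7B at 0x01 = a9f7e27d1e91b1
  after D3: wrote 8B at 0x0a = a6a9f7e27d1e91b1
  after D4: wrote 4B at 0x16 = 4aff8fc7
query mem[0x0b]=0xa9, mem[0x0e]=0x7d, mem[0x10]=0x91, mem[0x1f]=0xff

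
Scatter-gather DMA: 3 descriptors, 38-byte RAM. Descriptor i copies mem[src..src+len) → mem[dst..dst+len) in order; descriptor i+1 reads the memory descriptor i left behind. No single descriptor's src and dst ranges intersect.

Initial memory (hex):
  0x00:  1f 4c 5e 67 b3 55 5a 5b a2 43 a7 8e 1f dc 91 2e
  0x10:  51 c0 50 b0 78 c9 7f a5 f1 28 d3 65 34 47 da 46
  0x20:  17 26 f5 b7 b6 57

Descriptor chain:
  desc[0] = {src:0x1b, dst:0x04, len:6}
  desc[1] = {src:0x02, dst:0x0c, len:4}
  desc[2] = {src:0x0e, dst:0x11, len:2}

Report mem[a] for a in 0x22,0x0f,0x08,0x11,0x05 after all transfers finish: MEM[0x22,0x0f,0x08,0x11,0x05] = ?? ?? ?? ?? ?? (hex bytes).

D0: mem[0x04..0x09] <- [65 34 47 da 46 17]
D1: mem[0x0c..0x0f] <- [5e 67 65 34]
D2: mem[0x11..0x12] <- [65 34]
query mem[0x22]=0xf5, mem[0x0f]=0x34, mem[0x08]=0x46, mem[0x11]=0x65, mem[0x05]=0x34

MEM[0x22,0x0f,0x08,0x11,0x05] = f5 34 46 65 34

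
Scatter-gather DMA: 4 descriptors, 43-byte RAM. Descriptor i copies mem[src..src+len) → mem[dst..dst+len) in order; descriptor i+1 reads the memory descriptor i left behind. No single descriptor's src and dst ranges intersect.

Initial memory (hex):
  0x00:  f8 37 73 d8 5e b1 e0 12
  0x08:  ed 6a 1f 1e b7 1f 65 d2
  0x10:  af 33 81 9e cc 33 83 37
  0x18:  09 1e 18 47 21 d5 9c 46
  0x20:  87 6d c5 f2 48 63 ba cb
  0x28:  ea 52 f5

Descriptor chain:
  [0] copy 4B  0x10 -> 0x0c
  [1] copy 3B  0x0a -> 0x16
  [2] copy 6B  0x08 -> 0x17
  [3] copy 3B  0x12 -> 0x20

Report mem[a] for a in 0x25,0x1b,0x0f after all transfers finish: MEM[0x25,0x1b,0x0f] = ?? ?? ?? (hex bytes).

  after D0: wrote 4B at 0x0c = af33819e
  after D1: wrote 3B at 0x16 = 1f1eaf
  after D2: wrote 6B at 0x17 = ed6a1f1eaf33
  after D3: wrote 3B at 0x20 = 819ecc
query mem[0x25]=0x63, mem[0x1b]=0xaf, mem[0x0f]=0x9e

MEM[0x25,0x1b,0x0f] = 63 af 9e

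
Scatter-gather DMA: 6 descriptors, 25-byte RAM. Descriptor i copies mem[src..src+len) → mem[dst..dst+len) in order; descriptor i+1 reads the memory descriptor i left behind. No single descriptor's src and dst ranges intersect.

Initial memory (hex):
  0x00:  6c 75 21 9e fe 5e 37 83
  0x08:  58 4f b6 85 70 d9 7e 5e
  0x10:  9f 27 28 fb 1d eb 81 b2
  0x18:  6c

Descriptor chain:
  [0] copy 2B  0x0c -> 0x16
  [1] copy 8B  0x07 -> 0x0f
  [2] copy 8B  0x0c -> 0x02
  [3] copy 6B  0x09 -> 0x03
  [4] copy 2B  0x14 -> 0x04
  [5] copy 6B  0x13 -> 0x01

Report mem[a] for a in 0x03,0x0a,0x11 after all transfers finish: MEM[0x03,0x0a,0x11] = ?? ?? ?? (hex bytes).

  after D0: wrote 2B at 0x16 = 70d9
  after D1: wrote 8B at 0x0f = 83584fb68570d97e
  after D2: wrote 8B at 0x02 = 70d97e83584fb685
  after D3: wrote 6B at 0x03 = 85b68570d97e
  after D4: wrote 2B at 0x04 = 70d9
  after D5: wrote 6B at 0x01 = 8570d97ed96c
query mem[0x03]=0xd9, mem[0x0a]=0xb6, mem[0x11]=0x4f

MEM[0x03,0x0a,0x11] = d9 b6 4f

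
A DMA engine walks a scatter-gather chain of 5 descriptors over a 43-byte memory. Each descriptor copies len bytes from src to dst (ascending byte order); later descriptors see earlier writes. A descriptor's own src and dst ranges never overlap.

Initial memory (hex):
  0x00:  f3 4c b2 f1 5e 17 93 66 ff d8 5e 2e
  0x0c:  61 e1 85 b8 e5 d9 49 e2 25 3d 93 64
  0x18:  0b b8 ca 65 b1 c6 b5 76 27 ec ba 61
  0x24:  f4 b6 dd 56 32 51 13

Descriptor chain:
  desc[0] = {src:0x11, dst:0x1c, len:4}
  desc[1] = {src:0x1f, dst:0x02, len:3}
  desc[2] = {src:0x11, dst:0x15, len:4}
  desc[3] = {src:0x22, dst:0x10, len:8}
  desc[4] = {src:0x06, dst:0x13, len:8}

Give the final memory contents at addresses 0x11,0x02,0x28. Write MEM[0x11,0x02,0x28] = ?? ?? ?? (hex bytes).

MEM[0x11,0x02,0x28] = 61 25 32

  after D0: wrote 4B at 0x1c = d949e225
  after D1: wrote 3B at 0x02 = 2527ec
  after D2: wrote 4B at 0x15 = d949e225
  after D3: wrote 8B at 0x10 = ba61f4b6dd563251
  after D4: wrote 8B at 0x13 = 9366ffd85e2e61e1
query mem[0x11]=0x61, mem[0x02]=0x25, mem[0x28]=0x32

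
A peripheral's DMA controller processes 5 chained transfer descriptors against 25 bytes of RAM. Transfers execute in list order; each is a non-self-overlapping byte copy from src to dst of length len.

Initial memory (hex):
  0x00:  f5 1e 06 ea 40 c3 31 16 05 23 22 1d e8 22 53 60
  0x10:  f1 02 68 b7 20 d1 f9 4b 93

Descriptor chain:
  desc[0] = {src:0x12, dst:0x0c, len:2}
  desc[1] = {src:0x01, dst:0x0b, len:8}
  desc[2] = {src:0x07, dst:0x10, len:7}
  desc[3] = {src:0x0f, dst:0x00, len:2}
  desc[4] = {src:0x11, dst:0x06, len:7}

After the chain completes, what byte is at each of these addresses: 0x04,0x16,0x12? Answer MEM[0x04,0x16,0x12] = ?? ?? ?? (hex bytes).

MEM[0x04,0x16,0x12] = 40 ea 23

[0] 0x12->0x0c len=2 : 68 b7
[1] 0x01->0x0b len=8 : 1e 06 ea 40 c3 31 16 05
[2] 0x07->0x10 len=7 : 16 05 23 22 1e 06 ea
[3] 0x0f->0x00 len=2 : c3 16
[4] 0x11->0x06 len=7 : 05 23 22 1e 06 ea 4b
query mem[0x04]=0x40, mem[0x16]=0xea, mem[0x12]=0x23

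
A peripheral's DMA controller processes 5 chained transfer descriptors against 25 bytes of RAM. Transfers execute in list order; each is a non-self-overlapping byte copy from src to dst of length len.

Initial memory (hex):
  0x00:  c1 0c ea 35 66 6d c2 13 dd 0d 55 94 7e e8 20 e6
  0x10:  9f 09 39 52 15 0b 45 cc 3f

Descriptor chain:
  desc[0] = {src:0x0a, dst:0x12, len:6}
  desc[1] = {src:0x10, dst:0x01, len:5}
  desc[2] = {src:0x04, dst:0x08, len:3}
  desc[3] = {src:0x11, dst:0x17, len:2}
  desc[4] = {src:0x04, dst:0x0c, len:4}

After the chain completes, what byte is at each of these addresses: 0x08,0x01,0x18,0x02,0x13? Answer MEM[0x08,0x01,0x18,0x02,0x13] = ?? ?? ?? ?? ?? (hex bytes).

MEM[0x08,0x01,0x18,0x02,0x13] = 94 9f 55 09 94

[0] 0x0a->0x12 len=6 : 55 94 7e e8 20 e6
[1] 0x10->0x01 len=5 : 9f 09 55 94 7e
[2] 0x04->0x08 len=3 : 94 7e c2
[3] 0x11->0x17 len=2 : 09 55
[4] 0x04->0x0c len=4 : 94 7e c2 13
query mem[0x08]=0x94, mem[0x01]=0x9f, mem[0x18]=0x55, mem[0x02]=0x09, mem[0x13]=0x94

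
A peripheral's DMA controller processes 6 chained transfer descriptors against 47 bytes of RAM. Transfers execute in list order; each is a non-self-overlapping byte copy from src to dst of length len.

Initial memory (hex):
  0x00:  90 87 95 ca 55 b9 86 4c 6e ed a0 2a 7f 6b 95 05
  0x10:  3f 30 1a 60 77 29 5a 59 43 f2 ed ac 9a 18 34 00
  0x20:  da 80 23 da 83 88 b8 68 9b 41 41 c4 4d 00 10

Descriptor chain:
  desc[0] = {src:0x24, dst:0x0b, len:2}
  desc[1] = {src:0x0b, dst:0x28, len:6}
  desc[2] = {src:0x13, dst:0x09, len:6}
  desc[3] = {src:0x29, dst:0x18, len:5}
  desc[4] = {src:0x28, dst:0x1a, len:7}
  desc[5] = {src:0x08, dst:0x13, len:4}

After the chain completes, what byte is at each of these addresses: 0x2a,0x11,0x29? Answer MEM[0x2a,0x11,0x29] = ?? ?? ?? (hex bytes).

  after D0: wrote 2B at 0x0b = 8388
  after D1: wrote 6B at 0x28 = 83886b95053f
  after D2: wrote 6B at 0x09 = 6077295a5943
  after D3: wrote 5B at 0x18 = 886b95053f
  after D4: wrote 7B at 0x1a = 83886b95053f10
  after D5: wrote 4B at 0x13 = 6e607729
query mem[0x2a]=0x6b, mem[0x11]=0x30, mem[0x29]=0x88

MEM[0x2a,0x11,0x29] = 6b 30 88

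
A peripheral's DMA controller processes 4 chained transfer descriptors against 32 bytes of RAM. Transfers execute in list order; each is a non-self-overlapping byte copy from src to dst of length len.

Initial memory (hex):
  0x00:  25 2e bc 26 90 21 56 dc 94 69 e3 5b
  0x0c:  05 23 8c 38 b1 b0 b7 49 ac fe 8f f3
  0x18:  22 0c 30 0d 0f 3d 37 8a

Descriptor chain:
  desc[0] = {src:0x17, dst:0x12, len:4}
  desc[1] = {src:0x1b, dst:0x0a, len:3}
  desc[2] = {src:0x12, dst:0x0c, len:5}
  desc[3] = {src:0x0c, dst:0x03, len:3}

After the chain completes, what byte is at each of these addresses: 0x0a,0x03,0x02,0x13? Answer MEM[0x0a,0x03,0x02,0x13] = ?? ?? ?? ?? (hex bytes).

  after D0: wrote 4B at 0x12 = f3220c30
  after D1: wrote 3B at 0x0a = 0d0f3d
  after D2: wrote 5B at 0x0c = f3220c308f
  after D3: wrote 3B at 0x03 = f3220c
query mem[0x0a]=0x0d, mem[0x03]=0xf3, mem[0x02]=0xbc, mem[0x13]=0x22

MEM[0x0a,0x03,0x02,0x13] = 0d f3 bc 22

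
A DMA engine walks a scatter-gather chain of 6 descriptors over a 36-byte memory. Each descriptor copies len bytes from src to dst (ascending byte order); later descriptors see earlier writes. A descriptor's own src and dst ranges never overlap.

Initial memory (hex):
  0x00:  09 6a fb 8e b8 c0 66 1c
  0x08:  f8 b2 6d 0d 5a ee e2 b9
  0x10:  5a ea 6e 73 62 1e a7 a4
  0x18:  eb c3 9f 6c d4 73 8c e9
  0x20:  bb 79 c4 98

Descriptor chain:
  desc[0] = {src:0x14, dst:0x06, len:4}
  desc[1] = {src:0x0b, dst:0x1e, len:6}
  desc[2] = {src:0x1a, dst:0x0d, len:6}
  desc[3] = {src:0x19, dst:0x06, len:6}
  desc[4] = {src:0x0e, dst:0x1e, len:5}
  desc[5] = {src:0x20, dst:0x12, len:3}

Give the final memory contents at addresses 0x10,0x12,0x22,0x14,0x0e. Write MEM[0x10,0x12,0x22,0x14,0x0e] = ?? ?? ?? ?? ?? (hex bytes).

MEM[0x10,0x12,0x22,0x14,0x0e] = 73 73 5a 5a 6c

#0 dst[0x06+4] := {0x62,0x1e,0xa7,0xa4}
#1 dst[0x1e+6] := {0x0d,0x5a,0xee,0xe2,0xb9,0x5a}
#2 dst[0x0d+6] := {0x9f,0x6c,0xd4,0x73,0x0d,0x5a}
#3 dst[0x06+6] := {0xc3,0x9f,0x6c,0xd4,0x73,0x0d}
#4 dst[0x1e+5] := {0x6c,0xd4,0x73,0x0d,0x5a}
#5 dst[0x12+3] := {0x73,0x0d,0x5a}
query mem[0x10]=0x73, mem[0x12]=0x73, mem[0x22]=0x5a, mem[0x14]=0x5a, mem[0x0e]=0x6c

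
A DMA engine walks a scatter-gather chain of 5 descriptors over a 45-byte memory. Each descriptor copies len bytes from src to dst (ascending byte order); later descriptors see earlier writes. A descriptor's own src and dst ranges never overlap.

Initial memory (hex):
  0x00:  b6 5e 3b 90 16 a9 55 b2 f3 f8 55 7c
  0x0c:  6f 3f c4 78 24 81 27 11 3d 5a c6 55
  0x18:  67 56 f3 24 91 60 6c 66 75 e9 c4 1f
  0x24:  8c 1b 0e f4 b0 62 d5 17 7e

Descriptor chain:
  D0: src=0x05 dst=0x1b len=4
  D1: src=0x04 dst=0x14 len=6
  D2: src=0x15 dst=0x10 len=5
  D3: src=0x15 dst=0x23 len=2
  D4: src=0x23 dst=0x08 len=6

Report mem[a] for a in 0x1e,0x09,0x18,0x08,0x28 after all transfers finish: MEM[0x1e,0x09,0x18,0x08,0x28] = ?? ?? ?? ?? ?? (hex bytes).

MEM[0x1e,0x09,0x18,0x08,0x28] = f3 55 f3 a9 b0

#0 dst[0x1b+4] := {0xa9,0x55,0xb2,0xf3}
#1 dst[0x14+6] := {0x16,0xa9,0x55,0xb2,0xf3,0xf8}
#2 dst[0x10+5] := {0xa9,0x55,0xb2,0xf3,0xf8}
#3 dst[0x23+2] := {0xa9,0x55}
#4 dst[0x08+6] := {0xa9,0x55,0x1b,0x0e,0xf4,0xb0}
query mem[0x1e]=0xf3, mem[0x09]=0x55, mem[0x18]=0xf3, mem[0x08]=0xa9, mem[0x28]=0xb0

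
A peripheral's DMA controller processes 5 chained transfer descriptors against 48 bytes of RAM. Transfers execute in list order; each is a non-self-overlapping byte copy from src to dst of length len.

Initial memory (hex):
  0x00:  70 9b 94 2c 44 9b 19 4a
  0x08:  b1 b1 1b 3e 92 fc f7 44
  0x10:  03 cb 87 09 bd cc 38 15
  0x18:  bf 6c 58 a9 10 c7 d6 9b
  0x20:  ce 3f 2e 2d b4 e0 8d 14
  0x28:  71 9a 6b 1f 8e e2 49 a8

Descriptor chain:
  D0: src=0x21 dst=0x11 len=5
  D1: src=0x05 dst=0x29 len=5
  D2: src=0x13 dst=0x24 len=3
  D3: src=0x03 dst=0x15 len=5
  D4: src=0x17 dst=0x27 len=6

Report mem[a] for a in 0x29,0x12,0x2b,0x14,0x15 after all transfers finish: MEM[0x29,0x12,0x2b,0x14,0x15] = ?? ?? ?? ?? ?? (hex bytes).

MEM[0x29,0x12,0x2b,0x14,0x15] = 4a 2e a9 b4 2c

#0 dst[0x11+5] := {0x3f,0x2e,0x2d,0xb4,0xe0}
#1 dst[0x29+5] := {0x9b,0x19,0x4a,0xb1,0xb1}
#2 dst[0x24+3] := {0x2d,0xb4,0xe0}
#3 dst[0x15+5] := {0x2c,0x44,0x9b,0x19,0x4a}
#4 dst[0x27+6] := {0x9b,0x19,0x4a,0x58,0xa9,0x10}
query mem[0x29]=0x4a, mem[0x12]=0x2e, mem[0x2b]=0xa9, mem[0x14]=0xb4, mem[0x15]=0x2c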